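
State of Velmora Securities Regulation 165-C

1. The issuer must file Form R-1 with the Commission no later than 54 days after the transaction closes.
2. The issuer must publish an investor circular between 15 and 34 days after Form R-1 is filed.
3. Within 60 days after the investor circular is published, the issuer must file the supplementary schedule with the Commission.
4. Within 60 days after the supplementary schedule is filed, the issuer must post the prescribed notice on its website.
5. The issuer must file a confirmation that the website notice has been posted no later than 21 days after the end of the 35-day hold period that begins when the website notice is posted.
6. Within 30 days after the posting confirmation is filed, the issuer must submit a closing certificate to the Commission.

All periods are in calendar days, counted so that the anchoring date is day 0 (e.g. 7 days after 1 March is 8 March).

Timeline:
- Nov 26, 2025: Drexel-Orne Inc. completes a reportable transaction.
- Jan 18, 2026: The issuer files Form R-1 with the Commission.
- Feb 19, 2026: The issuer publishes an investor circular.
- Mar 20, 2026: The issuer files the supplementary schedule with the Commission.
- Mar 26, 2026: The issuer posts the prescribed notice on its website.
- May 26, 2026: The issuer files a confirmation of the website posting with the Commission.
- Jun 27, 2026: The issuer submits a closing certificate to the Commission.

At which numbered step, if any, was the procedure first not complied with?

(1) due by Nov 26, 2025 + 54 days = Jan 19, 2026; done Jan 18, 2026 — timely.
(2) the permitted window runs from Jan 18, 2026 + 15 = Feb 2, 2026 to Jan 18, 2026 + 34 = Feb 21, 2026; done Feb 19, 2026, which is between those dates.
(3) due by Feb 19, 2026 + 60 days = Apr 20, 2026; completed Mar 20, 2026, before the deadline.
(4) due by Mar 20, 2026 + 60 days = May 19, 2026; done Mar 26, 2026 — timely.
(5) due by Apr 30, 2026 + 21 days = May 21, 2026; May 26, 2026 misses that deadline by 5 days.

Step 5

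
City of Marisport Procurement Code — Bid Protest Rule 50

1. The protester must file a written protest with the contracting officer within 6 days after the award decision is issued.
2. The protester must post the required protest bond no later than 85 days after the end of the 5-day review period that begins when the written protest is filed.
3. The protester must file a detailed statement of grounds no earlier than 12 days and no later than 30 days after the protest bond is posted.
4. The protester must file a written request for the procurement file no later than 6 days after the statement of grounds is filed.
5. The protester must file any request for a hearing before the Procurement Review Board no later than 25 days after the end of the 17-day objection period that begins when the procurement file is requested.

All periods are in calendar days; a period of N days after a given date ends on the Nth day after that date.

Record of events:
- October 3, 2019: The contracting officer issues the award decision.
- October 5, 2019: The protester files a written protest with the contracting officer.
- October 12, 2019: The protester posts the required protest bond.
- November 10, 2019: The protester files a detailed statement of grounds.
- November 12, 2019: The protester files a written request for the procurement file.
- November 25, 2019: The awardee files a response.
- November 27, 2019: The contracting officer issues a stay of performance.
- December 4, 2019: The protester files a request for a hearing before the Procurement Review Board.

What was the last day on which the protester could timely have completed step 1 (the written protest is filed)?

October 9, 2019

Step 1 runs from October 3, 2019, when the award decision is issued. 6 days after October 3, 2019 is October 9, 2019.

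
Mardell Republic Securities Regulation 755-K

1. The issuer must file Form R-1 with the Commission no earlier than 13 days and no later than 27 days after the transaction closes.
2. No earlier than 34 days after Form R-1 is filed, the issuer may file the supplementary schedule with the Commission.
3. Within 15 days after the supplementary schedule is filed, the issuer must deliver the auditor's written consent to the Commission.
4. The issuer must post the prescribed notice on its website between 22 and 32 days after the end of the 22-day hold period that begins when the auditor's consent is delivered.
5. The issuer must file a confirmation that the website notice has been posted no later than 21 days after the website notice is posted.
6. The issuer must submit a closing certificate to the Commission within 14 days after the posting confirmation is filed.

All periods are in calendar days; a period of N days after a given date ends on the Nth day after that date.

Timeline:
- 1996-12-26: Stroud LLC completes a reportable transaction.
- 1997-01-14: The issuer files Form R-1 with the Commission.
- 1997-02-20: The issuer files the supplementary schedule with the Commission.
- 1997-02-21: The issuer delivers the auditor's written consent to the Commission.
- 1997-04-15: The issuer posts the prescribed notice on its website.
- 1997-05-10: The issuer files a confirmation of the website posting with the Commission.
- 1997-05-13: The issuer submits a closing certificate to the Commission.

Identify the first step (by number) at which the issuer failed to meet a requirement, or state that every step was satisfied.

(1) the permitted window runs from 1996-12-26 + 13 = 1997-01-08 to 1996-12-26 + 27 = 1997-01-22; done 1997-01-14, which is between those dates.
(2) permitted from 1997-01-14 + 34 days = 1997-02-17 onward; done 1997-02-20, after the minimum wait.
(3) due by 1997-02-20 + 15 days = 1997-03-07; completed 1997-02-21, before the deadline.
(4) the permitted window runs from 1997-03-15 + 22 = 1997-04-06 to 1997-03-15 + 32 = 1997-04-16; 1997-04-15 falls inside that range.
(5) due by 1997-04-15 + 21 days = 1997-05-06; done 1997-05-10 — 4 days late.

Step 5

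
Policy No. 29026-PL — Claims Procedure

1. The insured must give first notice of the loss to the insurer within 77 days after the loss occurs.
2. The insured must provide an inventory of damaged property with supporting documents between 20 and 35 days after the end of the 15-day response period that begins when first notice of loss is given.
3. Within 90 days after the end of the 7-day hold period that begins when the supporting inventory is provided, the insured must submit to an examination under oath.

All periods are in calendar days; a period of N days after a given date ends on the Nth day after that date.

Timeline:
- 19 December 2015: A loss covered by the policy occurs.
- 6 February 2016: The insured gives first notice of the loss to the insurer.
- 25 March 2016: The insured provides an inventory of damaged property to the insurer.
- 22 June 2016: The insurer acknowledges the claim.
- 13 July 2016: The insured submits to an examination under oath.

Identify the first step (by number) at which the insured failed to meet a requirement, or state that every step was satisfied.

(1) due by 19 December 2015 + 77 days = 5 March 2016; completed 6 February 2016, before the deadline.
(2) the permitted window runs from 21 February 2016 + 20 = 12 March 2016 to 21 February 2016 + 35 = 27 March 2016; done 25 March 2016, which is between those dates.
(3) due by 1 April 2016 + 90 days = 30 June 2016; not done until 13 July 2016, 13 days after the deadline.
Later steps need not be reached.

Step 3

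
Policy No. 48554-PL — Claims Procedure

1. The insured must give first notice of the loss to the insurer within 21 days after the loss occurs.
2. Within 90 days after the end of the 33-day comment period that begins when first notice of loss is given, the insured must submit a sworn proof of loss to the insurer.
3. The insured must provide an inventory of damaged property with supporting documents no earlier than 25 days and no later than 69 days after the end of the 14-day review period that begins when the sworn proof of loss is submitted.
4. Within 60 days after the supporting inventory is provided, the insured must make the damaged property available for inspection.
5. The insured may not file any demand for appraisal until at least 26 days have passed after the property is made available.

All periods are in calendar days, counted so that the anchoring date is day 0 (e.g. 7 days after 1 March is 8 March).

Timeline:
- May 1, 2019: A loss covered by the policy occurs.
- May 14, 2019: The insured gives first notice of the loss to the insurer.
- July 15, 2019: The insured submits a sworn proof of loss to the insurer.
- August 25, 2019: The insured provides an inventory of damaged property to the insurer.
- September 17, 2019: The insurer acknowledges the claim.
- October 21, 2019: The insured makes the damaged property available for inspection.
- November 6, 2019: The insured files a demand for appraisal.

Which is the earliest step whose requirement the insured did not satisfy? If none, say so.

Step 5

Step 1: 21 days after May 1, 2019 (when the loss occurs) is May 22, 2019; completed May 14, 2019, before the deadline.
Step 2: 90 days after June 16, 2019 (end of the 33-day comment period, which began when first notice of loss is given on May 14, 2019) is September 14, 2019; completed July 15, 2019, before the deadline.
Step 3: the window is 25–69 days after July 29, 2019 (end of the 14-day review period, which began when the sworn proof of loss is submitted on July 15, 2019), so August 23, 2019 through October 6, 2019; August 25, 2019 falls inside that range.
Step 4: 60 days after August 25, 2019 (when the supporting inventory is provided) is October 24, 2019; done October 21, 2019 — timely.
Step 5: the earliest permitted date is 26 days after October 21, 2019 (when the property is made available), i.e. November 16, 2019; November 6, 2019 is 10 days before the earliest permitted date.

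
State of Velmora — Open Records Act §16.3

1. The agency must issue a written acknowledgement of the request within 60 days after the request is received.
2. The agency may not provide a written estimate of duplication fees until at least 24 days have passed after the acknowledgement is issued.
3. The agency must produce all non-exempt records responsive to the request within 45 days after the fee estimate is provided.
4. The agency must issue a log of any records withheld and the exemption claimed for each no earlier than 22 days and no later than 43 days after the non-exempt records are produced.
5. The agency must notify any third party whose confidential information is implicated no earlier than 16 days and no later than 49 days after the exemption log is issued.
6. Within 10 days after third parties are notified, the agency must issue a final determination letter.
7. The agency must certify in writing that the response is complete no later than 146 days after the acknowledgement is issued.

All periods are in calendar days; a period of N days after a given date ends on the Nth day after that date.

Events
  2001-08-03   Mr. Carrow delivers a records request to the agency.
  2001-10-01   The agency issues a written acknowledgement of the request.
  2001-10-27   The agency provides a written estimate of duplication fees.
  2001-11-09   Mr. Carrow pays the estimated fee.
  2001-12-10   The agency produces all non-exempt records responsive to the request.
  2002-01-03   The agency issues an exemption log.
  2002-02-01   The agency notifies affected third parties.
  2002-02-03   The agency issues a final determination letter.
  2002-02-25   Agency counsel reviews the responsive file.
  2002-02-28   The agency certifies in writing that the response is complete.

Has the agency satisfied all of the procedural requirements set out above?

No

Step 1 — counting 60 days from 2001-08-03 (when the request is received) gives a deadline of 2001-10-02; done 2001-10-01 — timely.
Step 2 — must wait 24 days from 2001-10-01 (when the acknowledgement is issued), so not before 2001-10-25; done 2001-10-27, after the minimum wait.
Step 3 — counting 45 days from 2001-10-27 (when the fee estimate is provided) gives a deadline of 2001-12-11; 2001-12-10 is within that limit.
Step 4 — 22 and 43 days from 2001-12-10 (when the non-exempt records are produced) are 2002-01-01 and 2002-01-22 respectively; 2002-01-03 falls inside that range.
Step 5 — 16 and 49 days from 2002-01-03 (when the exemption log is issued) are 2002-01-19 and 2002-02-21 respectively; 2002-02-01 falls inside that range.
Step 6 — counting 10 days from 2002-02-01 (when third parties are notified) gives a deadline of 2002-02-11; done 2002-02-03 — timely.
Step 7 — counting 146 days from 2001-10-01 (when the acknowledgement is issued) gives a deadline of 2002-02-24; not done until 2002-02-28, 4 days after the deadline.
That is the first point of non-compliance.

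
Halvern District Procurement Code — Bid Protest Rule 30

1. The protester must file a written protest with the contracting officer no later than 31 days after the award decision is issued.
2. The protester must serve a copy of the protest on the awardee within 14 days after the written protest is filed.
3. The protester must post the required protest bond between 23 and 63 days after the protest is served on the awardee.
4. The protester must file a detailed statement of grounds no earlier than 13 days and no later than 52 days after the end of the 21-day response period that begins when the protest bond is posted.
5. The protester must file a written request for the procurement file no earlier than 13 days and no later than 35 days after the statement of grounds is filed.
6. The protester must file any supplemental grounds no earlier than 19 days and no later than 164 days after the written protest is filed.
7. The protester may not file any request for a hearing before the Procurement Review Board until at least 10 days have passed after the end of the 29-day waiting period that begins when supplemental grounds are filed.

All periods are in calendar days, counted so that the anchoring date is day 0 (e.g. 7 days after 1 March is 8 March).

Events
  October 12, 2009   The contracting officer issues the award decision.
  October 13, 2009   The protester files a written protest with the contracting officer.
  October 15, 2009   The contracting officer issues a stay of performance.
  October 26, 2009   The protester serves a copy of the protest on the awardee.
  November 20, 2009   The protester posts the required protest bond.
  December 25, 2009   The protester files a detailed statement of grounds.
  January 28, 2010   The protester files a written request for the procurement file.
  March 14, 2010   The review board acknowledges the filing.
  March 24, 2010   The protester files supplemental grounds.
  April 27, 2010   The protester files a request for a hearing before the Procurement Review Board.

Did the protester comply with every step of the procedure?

No

Step 1 — counting 31 days from October 12, 2009 (when the award decision is issued) gives a deadline of November 12, 2009; done October 13, 2009 — timely.
Step 2 — counting 14 days from October 13, 2009 (when the written protest is filed) gives a deadline of October 27, 2009; October 26, 2009 is within that limit.
Step 3 — 23 and 63 days from October 26, 2009 (when the protest is served on the awardee) are November 18, 2009 and December 28, 2009 respectively; done November 20, 2009, which is between those dates.
Step 4 — 13 and 52 days from December 11, 2009 (end of the 21-day response period, which began when the protest bond is posted on November 20, 2009) are December 24, 2009 and February 1, 2010 respectively; December 25, 2009 falls inside that range.
Step 5 — 13 and 35 days from December 25, 2009 (when the statement of grounds is filed) are January 7, 2010 and January 29, 2010 respectively; done January 28, 2010 — within the window.
Step 6 — 19 and 164 days from October 13, 2009 (when the written protest is filed) are November 1, 2009 and March 26, 2010 respectively; done March 24, 2010, which is between those dates.
Step 7 — must wait 10 days from April 22, 2010 (end of the 29-day waiting period, which began when supplemental grounds are filed on March 24, 2010), so not before May 2, 2010; done April 27, 2010 — 5 days too early.
That is the first point of non-compliance.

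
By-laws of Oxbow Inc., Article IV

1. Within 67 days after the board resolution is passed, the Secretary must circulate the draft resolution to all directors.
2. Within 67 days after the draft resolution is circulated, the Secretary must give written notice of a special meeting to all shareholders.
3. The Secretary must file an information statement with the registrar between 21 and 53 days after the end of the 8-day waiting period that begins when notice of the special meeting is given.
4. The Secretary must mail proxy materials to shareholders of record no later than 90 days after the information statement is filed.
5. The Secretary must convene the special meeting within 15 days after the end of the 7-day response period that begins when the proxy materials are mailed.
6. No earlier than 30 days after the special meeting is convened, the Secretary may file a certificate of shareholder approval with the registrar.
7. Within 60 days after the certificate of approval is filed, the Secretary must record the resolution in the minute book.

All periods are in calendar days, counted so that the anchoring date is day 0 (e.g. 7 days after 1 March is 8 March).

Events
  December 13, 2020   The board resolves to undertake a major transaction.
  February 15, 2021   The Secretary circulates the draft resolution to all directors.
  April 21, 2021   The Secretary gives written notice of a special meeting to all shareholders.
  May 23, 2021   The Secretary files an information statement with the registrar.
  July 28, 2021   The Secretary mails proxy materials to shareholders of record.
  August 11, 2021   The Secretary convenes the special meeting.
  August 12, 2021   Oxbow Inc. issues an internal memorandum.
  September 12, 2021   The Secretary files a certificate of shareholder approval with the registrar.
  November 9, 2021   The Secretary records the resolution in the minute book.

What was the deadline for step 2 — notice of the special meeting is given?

April 23, 2021

Step 2 runs from February 15, 2021, when the draft resolution is circulated. 67 days after February 15, 2021 is April 23, 2021.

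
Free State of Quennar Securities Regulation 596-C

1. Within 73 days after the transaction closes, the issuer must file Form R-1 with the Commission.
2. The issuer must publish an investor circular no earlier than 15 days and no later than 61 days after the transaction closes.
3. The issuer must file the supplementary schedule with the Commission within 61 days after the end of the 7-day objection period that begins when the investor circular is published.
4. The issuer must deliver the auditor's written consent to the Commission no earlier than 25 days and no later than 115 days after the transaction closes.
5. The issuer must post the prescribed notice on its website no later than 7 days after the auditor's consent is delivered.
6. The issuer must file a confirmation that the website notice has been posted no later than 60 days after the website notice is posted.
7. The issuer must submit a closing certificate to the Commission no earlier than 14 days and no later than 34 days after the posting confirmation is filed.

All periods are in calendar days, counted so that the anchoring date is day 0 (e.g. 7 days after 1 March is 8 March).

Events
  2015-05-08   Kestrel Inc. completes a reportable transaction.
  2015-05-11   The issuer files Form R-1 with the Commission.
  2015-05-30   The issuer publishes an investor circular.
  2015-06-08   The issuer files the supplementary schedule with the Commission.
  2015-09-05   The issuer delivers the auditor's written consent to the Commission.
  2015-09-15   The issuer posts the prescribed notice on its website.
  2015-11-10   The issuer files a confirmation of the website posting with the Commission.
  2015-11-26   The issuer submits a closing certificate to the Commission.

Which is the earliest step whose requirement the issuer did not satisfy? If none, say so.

Step 4

Step 1: 73 days after 2015-05-08 (when the transaction closes) is 2015-07-20; done 2015-05-11 — timely.
Step 2: the window is 15–61 days after 2015-05-08 (when the transaction closes), so 2015-05-23 through 2015-07-08; 2015-05-30 falls inside that range.
Step 3: 61 days after 2015-06-06 (end of the 7-day objection period, which began when the investor circular is published on 2015-05-30) is 2015-08-06; 2015-06-08 is within that limit.
Step 4: the window is 25–115 days after 2015-05-08 (when the transaction closes), so 2015-06-02 through 2015-08-31; done 2015-09-05 — 5 days after the window closed.
No need to go further; step 4 was not satisfied.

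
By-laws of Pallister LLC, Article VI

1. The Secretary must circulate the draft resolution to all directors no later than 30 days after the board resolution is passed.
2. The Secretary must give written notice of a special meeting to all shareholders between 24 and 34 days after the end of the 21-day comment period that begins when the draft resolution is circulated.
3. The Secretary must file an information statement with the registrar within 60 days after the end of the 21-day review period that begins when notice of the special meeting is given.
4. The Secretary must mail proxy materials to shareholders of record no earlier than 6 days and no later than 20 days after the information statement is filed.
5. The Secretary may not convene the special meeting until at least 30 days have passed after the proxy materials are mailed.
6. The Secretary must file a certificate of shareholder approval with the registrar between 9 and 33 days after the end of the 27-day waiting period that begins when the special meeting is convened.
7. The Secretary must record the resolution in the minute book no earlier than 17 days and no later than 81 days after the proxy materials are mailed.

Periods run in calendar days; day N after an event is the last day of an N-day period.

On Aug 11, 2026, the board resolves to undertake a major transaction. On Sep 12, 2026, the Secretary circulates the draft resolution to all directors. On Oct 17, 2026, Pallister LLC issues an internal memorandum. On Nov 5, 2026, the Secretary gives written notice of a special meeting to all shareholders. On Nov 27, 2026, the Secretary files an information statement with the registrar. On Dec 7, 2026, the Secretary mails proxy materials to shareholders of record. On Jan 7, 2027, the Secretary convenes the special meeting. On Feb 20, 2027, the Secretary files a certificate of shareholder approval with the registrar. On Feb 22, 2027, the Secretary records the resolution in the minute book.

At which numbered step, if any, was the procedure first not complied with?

Step 1

Step 1: 30 days after Aug 11, 2026 (when the board resolution is passed) is Sep 10, 2026; done Sep 12, 2026 — 2 days late.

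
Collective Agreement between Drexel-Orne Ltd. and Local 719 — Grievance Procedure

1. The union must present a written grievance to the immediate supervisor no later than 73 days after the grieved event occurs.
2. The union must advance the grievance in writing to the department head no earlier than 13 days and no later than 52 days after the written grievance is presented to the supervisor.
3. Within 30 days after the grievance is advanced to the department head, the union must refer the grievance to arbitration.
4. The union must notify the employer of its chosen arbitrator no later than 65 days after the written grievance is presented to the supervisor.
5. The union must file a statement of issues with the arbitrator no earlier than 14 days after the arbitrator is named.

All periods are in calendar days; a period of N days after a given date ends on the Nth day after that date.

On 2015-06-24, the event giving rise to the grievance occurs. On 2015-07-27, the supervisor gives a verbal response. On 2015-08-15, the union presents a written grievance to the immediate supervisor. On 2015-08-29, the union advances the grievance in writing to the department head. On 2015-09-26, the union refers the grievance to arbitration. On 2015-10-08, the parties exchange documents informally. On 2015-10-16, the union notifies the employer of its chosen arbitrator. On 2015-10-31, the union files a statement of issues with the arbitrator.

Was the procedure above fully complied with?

Step 1: 73 days after 2015-06-24 (when the grieved event occurs) is 2015-09-05; 2015-08-15 is within that limit.
Step 2: the window is 13–52 days after 2015-08-15 (when the written grievance is presented to the supervisor), so 2015-08-28 through 2015-10-06; 2015-08-29 falls inside that range.
Step 3: 30 days after 2015-08-29 (when the grievance is advanced to the department head) is 2015-09-28; done 2015-09-26 — timely.
Step 4: 65 days after 2015-08-15 (when the written grievance is presented to the supervisor) is 2015-10-19; done 2015-10-16 — timely.
Step 5: the earliest permitted date is 14 days after 2015-10-16 (when the arbitrator is named), i.e. 2015-10-30; done 2015-10-31, after the minimum wait.

Yes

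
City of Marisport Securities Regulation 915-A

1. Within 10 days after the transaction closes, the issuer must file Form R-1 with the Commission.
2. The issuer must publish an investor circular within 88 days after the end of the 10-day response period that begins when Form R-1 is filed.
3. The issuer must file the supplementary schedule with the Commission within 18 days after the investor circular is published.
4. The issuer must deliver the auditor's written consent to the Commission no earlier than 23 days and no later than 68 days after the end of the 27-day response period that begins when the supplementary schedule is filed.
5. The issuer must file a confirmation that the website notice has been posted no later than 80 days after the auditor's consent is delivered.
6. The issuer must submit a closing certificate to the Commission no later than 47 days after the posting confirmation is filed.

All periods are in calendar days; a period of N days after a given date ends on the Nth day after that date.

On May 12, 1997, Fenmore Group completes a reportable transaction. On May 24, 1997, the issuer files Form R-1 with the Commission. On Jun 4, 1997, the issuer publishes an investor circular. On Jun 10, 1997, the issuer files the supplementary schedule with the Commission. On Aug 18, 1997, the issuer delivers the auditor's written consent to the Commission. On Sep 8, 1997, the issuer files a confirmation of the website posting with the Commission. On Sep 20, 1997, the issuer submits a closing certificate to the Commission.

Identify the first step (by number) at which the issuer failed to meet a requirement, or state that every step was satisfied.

Step 1

Step 1: 10 days after May 12, 1997 (when the transaction closes) is May 22, 1997; not done until May 24, 1997, 2 days after the deadline.
No need to go further; step 1 was not satisfied.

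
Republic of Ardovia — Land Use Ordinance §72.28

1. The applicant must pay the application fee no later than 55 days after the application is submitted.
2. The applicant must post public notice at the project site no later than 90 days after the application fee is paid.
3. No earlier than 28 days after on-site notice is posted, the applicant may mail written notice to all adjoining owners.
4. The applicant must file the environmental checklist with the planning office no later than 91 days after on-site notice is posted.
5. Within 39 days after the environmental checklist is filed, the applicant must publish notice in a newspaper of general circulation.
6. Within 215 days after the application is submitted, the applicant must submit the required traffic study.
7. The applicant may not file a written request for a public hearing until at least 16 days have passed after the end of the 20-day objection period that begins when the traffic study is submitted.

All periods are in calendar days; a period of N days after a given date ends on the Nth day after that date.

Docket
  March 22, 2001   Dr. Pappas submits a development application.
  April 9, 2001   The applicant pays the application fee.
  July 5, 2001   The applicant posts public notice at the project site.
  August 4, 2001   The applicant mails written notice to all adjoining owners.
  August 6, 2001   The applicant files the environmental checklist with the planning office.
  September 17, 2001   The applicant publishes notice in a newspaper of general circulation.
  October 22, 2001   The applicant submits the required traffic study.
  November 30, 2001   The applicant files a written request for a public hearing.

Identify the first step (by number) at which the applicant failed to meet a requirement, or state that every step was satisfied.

Step 1: 55 days after March 22, 2001 (when the application is submitted) is May 16, 2001; completed April 9, 2001, before the deadline.
Step 2: 90 days after April 9, 2001 (when the application fee is paid) is July 8, 2001; done July 5, 2001 — timely.
Step 3: the earliest permitted date is 28 days after July 5, 2001 (when on-site notice is posted), i.e. August 2, 2001; done August 4, 2001 — permitted.
Step 4: 91 days after July 5, 2001 (when on-site notice is posted) is October 4, 2001; completed August 6, 2001, before the deadline.
Step 5: 39 days after August 6, 2001 (when the environmental checklist is filed) is September 14, 2001; not done until September 17, 2001, 3 days after the deadline.

Step 5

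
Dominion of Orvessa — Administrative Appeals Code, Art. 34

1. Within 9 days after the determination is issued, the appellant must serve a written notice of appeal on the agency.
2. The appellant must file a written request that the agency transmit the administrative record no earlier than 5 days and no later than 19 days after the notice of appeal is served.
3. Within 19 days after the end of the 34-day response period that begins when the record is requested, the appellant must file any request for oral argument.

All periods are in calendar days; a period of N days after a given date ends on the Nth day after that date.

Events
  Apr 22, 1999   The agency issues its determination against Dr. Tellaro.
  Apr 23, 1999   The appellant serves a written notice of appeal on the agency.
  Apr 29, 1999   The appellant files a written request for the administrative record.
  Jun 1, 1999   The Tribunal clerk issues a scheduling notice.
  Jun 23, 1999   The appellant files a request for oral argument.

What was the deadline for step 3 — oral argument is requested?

The record is requested on Apr 29, 1999; the 34-day response period therefore ends Jun 2, 1999, and step 3 runs from that date. 19 days after Jun 2, 1999 is Jun 21, 1999.

Jun 21, 1999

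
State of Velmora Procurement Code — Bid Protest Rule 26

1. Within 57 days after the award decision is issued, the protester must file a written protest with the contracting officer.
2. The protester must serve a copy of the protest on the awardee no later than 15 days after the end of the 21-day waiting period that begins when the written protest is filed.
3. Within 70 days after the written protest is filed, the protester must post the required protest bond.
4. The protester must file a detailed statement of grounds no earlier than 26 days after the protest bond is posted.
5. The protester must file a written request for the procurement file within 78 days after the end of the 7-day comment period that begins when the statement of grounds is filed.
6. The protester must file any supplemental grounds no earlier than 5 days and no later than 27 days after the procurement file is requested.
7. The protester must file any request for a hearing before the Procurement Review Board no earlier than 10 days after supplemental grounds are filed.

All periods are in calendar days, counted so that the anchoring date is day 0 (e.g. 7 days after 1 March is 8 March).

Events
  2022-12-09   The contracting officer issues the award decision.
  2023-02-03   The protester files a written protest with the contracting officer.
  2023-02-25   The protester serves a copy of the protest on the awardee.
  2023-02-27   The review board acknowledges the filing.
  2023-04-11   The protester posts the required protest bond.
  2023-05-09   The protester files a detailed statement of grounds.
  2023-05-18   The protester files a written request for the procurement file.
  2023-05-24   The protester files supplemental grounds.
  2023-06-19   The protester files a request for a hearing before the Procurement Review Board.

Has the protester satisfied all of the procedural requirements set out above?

Yes

Step 1 — counting 57 days from 2022-12-09 (when the award decision is issued) gives a deadline of 2023-02-04; 2023-02-03 is within that limit.
Step 2 — counting 15 days from 2023-02-24 (end of the 21-day waiting period, which began when the written protest is filed on 2023-02-03) gives a deadline of 2023-03-11; done 2023-02-25 — timely.
Step 3 — counting 70 days from 2023-02-03 (when the written protest is filed) gives a deadline of 2023-04-14; completed 2023-04-11, before the deadline.
Step 4 — must wait 26 days from 2023-04-11 (when the protest bond is posted), so not before 2023-05-07; done 2023-05-09, after the minimum wait.
Step 5 — counting 78 days from 2023-05-16 (end of the 7-day comment period, which began when the statement of grounds is filed on 2023-05-09) gives a deadline of 2023-08-02; 2023-05-18 is within that limit.
Step 6 — 5 and 27 days from 2023-05-18 (when the procurement file is requested) are 2023-05-23 and 2023-06-14 respectively; done 2023-05-24 — within the window.
Step 7 — must wait 10 days from 2023-05-24 (when supplemental grounds are filed), so not before 2023-06-03; done 2023-06-19 — permitted.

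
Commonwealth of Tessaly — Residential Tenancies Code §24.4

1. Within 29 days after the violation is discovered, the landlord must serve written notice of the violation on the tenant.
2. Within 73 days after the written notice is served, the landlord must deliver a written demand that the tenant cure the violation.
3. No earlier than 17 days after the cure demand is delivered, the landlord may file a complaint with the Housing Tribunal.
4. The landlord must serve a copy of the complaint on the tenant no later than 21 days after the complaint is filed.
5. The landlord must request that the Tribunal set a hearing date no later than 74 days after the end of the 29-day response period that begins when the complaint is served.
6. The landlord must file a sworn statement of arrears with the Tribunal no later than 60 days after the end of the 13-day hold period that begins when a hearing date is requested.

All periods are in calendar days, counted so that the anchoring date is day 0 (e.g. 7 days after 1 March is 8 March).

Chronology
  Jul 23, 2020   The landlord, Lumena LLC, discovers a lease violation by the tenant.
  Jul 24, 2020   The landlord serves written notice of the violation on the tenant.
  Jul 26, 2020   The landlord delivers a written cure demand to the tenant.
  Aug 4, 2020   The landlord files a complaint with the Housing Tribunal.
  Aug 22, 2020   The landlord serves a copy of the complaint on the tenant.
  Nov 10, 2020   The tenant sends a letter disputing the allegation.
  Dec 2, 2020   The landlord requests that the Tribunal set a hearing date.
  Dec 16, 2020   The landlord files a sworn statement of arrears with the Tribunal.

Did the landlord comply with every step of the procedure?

Step 1 — counting 29 days from Jul 23, 2020 (when the violation is discovered) gives a deadline of Aug 21, 2020; completed Jul 24, 2020, before the deadline.
Step 2 — counting 73 days from Jul 24, 2020 (when the written notice is served) gives a deadline of Oct 5, 2020; done Jul 26, 2020 — timely.
Step 3 — must wait 17 days from Jul 26, 2020 (when the cure demand is delivered), so not before Aug 12, 2020; Aug 4, 2020 is 8 days before the earliest permitted date.

No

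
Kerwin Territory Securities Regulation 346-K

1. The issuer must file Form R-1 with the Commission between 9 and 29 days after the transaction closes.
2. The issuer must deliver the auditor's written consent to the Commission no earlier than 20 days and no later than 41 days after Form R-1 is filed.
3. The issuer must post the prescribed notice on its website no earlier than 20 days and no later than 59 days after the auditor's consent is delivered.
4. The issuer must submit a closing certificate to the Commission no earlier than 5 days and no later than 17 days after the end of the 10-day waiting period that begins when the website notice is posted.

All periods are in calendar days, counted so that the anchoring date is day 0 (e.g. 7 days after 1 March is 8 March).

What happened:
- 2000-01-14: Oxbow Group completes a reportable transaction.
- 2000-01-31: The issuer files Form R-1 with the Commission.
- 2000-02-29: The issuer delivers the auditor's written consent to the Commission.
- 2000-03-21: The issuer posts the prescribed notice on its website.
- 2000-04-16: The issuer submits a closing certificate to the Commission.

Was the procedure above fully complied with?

Yes

Step 1 — 9 and 29 days from 2000-01-14 (when the transaction closes) are 2000-01-23 and 2000-02-12 respectively; done 2000-01-31 — within the window.
Step 2 — 20 and 41 days from 2000-01-31 (when Form R-1 is filed) are 2000-02-20 and 2000-03-12 respectively; done 2000-02-29, which is between those dates.
Step 3 — 20 and 59 days from 2000-02-29 (when the auditor's consent is delivered) are 2000-03-20 and 2000-04-28 respectively; done 2000-03-21, which is between those dates.
Step 4 — 5 and 17 days from 2000-03-31 (end of the 10-day waiting period, which began when the website notice is posted on 2000-03-21) are 2000-04-05 and 2000-04-17 respectively; done 2000-04-16, which is between those dates.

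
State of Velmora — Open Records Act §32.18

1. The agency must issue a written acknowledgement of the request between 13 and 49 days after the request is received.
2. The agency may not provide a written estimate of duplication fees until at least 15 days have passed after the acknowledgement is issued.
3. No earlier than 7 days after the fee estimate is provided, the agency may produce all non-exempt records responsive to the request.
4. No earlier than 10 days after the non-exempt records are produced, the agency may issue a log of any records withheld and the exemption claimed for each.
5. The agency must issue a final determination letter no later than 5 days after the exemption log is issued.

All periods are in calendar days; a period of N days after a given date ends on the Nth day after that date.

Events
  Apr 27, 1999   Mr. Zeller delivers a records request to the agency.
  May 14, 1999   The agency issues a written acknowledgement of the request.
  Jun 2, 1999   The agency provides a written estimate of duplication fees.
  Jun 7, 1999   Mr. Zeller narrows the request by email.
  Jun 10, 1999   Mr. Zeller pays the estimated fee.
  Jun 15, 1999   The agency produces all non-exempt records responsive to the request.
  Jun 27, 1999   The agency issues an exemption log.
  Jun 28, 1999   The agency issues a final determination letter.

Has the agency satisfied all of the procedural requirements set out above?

Yes

Step 1: the window is 13–49 days after Apr 27, 1999 (when the request is received), so May 10, 1999 through Jun 15, 1999; May 14, 1999 falls inside that range.
Step 2: the earliest permitted date is 15 days after May 14, 1999 (when the acknowledgement is issued), i.e. May 29, 1999; done Jun 2, 1999 — permitted.
Step 3: the earliest permitted date is 7 days after Jun 2, 1999 (when the fee estimate is provided), i.e. Jun 9, 1999; done Jun 15, 1999, after the minimum wait.
Step 4: the earliest permitted date is 10 days after Jun 15, 1999 (when the non-exempt records are produced), i.e. Jun 25, 1999; done Jun 27, 1999 — permitted.
Step 5: 5 days after Jun 27, 1999 (when the exemption log is issued) is Jul 2, 1999; completed Jun 28, 1999, before the deadline.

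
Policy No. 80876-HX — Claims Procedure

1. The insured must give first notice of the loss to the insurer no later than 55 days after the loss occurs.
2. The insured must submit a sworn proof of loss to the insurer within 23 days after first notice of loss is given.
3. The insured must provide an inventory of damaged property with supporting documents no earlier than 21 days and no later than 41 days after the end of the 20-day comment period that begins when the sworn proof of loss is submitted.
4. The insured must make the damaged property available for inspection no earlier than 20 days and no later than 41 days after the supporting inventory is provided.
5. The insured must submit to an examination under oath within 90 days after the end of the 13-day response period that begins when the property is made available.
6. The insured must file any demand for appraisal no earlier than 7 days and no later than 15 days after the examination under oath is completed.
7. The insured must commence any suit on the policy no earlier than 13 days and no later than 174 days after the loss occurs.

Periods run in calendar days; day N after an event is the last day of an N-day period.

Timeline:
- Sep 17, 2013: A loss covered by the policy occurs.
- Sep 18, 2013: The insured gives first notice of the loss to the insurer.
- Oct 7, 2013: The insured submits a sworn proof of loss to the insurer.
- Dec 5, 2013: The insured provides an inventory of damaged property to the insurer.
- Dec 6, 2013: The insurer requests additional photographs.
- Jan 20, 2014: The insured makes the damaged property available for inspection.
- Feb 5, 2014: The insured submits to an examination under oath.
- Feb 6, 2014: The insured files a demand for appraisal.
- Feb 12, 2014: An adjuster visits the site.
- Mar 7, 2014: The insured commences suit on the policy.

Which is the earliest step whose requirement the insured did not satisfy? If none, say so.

Step 4

Step 1: 55 days after Sep 17, 2013 (when the loss occurs) is Nov 11, 2013; Sep 18, 2013 is within that limit.
Step 2: 23 days after Sep 18, 2013 (when first notice of loss is given) is Oct 11, 2013; Oct 7, 2013 is within that limit.
Step 3: the window is 21–41 days after Oct 27, 2013 (end of the 20-day comment period, which began when the sworn proof of loss is submitted on Oct 7, 2013), so Nov 17, 2013 through Dec 7, 2013; Dec 5, 2013 falls inside that range.
Step 4: the window is 20–41 days after Dec 5, 2013 (when the supporting inventory is provided), so Dec 25, 2013 through Jan 15, 2014; done Jan 20, 2014 — 5 days after the window closed.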